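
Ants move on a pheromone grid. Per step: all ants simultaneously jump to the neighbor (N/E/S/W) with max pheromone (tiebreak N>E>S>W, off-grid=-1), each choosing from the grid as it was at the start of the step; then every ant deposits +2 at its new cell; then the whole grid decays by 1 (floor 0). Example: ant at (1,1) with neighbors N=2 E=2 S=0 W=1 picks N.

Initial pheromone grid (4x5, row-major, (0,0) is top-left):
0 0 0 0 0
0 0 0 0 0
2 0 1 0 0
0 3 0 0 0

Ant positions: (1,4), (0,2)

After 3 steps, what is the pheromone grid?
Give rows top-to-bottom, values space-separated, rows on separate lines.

After step 1: ants at (0,4),(0,3)
  0 0 0 1 1
  0 0 0 0 0
  1 0 0 0 0
  0 2 0 0 0
After step 2: ants at (0,3),(0,4)
  0 0 0 2 2
  0 0 0 0 0
  0 0 0 0 0
  0 1 0 0 0
After step 3: ants at (0,4),(0,3)
  0 0 0 3 3
  0 0 0 0 0
  0 0 0 0 0
  0 0 0 0 0

0 0 0 3 3
0 0 0 0 0
0 0 0 0 0
0 0 0 0 0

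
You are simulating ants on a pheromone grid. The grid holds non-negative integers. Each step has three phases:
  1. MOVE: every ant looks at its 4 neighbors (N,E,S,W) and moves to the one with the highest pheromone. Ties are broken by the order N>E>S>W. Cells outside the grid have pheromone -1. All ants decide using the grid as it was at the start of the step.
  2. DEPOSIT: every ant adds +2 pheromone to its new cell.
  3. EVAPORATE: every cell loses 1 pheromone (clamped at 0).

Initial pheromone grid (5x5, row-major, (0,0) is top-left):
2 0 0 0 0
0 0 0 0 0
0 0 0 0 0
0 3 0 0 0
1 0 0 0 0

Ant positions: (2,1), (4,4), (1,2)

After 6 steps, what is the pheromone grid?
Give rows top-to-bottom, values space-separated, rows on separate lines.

After step 1: ants at (3,1),(3,4),(0,2)
  1 0 1 0 0
  0 0 0 0 0
  0 0 0 0 0
  0 4 0 0 1
  0 0 0 0 0
After step 2: ants at (2,1),(2,4),(0,3)
  0 0 0 1 0
  0 0 0 0 0
  0 1 0 0 1
  0 3 0 0 0
  0 0 0 0 0
After step 3: ants at (3,1),(1,4),(0,4)
  0 0 0 0 1
  0 0 0 0 1
  0 0 0 0 0
  0 4 0 0 0
  0 0 0 0 0
After step 4: ants at (2,1),(0,4),(1,4)
  0 0 0 0 2
  0 0 0 0 2
  0 1 0 0 0
  0 3 0 0 0
  0 0 0 0 0
After step 5: ants at (3,1),(1,4),(0,4)
  0 0 0 0 3
  0 0 0 0 3
  0 0 0 0 0
  0 4 0 0 0
  0 0 0 0 0
After step 6: ants at (2,1),(0,4),(1,4)
  0 0 0 0 4
  0 0 0 0 4
  0 1 0 0 0
  0 3 0 0 0
  0 0 0 0 0

0 0 0 0 4
0 0 0 0 4
0 1 0 0 0
0 3 0 0 0
0 0 0 0 0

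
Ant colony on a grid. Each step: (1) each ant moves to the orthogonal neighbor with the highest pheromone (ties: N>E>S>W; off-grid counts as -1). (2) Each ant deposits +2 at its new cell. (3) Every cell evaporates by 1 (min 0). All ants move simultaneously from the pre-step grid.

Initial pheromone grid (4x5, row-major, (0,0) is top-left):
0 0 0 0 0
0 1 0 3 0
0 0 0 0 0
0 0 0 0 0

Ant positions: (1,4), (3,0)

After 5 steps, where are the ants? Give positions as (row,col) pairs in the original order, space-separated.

Step 1: ant0:(1,4)->W->(1,3) | ant1:(3,0)->N->(2,0)
  grid max=4 at (1,3)
Step 2: ant0:(1,3)->N->(0,3) | ant1:(2,0)->N->(1,0)
  grid max=3 at (1,3)
Step 3: ant0:(0,3)->S->(1,3) | ant1:(1,0)->N->(0,0)
  grid max=4 at (1,3)
Step 4: ant0:(1,3)->N->(0,3) | ant1:(0,0)->E->(0,1)
  grid max=3 at (1,3)
Step 5: ant0:(0,3)->S->(1,3) | ant1:(0,1)->E->(0,2)
  grid max=4 at (1,3)

(1,3) (0,2)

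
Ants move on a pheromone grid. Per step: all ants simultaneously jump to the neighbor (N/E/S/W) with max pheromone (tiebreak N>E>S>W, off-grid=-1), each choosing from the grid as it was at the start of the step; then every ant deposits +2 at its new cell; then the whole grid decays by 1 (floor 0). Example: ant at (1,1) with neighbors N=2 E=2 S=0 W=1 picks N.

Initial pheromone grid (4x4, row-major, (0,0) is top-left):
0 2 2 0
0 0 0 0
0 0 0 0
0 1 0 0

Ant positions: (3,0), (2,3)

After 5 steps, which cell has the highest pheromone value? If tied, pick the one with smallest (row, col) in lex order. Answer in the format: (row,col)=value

Answer: (3,1)=2

Derivation:
Step 1: ant0:(3,0)->E->(3,1) | ant1:(2,3)->N->(1,3)
  grid max=2 at (3,1)
Step 2: ant0:(3,1)->N->(2,1) | ant1:(1,3)->N->(0,3)
  grid max=1 at (0,3)
Step 3: ant0:(2,1)->S->(3,1) | ant1:(0,3)->S->(1,3)
  grid max=2 at (3,1)
Step 4: ant0:(3,1)->N->(2,1) | ant1:(1,3)->N->(0,3)
  grid max=1 at (0,3)
Step 5: ant0:(2,1)->S->(3,1) | ant1:(0,3)->S->(1,3)
  grid max=2 at (3,1)
Final grid:
  0 0 0 0
  0 0 0 1
  0 0 0 0
  0 2 0 0
Max pheromone 2 at (3,1)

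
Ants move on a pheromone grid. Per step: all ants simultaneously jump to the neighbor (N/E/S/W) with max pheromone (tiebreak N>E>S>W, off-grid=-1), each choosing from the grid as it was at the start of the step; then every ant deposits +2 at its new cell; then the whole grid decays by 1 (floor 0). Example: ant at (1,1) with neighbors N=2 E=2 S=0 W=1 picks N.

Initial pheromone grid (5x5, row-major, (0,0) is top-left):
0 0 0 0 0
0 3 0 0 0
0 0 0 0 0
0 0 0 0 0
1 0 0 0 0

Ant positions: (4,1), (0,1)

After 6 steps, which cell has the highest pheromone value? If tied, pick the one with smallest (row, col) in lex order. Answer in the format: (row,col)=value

Answer: (1,1)=3

Derivation:
Step 1: ant0:(4,1)->W->(4,0) | ant1:(0,1)->S->(1,1)
  grid max=4 at (1,1)
Step 2: ant0:(4,0)->N->(3,0) | ant1:(1,1)->N->(0,1)
  grid max=3 at (1,1)
Step 3: ant0:(3,0)->S->(4,0) | ant1:(0,1)->S->(1,1)
  grid max=4 at (1,1)
Step 4: ant0:(4,0)->N->(3,0) | ant1:(1,1)->N->(0,1)
  grid max=3 at (1,1)
Step 5: ant0:(3,0)->S->(4,0) | ant1:(0,1)->S->(1,1)
  grid max=4 at (1,1)
Step 6: ant0:(4,0)->N->(3,0) | ant1:(1,1)->N->(0,1)
  grid max=3 at (1,1)
Final grid:
  0 1 0 0 0
  0 3 0 0 0
  0 0 0 0 0
  1 0 0 0 0
  1 0 0 0 0
Max pheromone 3 at (1,1)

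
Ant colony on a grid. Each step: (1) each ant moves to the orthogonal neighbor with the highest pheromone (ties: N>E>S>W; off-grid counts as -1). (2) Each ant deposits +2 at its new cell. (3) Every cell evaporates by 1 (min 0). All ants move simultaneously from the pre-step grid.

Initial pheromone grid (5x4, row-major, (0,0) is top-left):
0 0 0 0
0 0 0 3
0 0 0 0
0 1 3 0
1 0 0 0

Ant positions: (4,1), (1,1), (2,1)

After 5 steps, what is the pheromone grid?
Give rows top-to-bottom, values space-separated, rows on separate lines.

After step 1: ants at (3,1),(0,1),(3,1)
  0 1 0 0
  0 0 0 2
  0 0 0 0
  0 4 2 0
  0 0 0 0
After step 2: ants at (3,2),(0,2),(3,2)
  0 0 1 0
  0 0 0 1
  0 0 0 0
  0 3 5 0
  0 0 0 0
After step 3: ants at (3,1),(0,3),(3,1)
  0 0 0 1
  0 0 0 0
  0 0 0 0
  0 6 4 0
  0 0 0 0
After step 4: ants at (3,2),(1,3),(3,2)
  0 0 0 0
  0 0 0 1
  0 0 0 0
  0 5 7 0
  0 0 0 0
After step 5: ants at (3,1),(0,3),(3,1)
  0 0 0 1
  0 0 0 0
  0 0 0 0
  0 8 6 0
  0 0 0 0

0 0 0 1
0 0 0 0
0 0 0 0
0 8 6 0
0 0 0 0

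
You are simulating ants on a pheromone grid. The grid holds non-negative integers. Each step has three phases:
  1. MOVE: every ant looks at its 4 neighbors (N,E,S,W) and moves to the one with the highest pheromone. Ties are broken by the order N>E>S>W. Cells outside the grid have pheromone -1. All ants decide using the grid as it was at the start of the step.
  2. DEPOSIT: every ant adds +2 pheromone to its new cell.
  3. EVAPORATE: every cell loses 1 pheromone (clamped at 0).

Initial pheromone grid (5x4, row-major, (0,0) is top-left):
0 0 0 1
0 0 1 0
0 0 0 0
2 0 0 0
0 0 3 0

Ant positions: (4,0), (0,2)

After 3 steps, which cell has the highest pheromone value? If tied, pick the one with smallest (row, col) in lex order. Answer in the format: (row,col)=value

Answer: (3,0)=3

Derivation:
Step 1: ant0:(4,0)->N->(3,0) | ant1:(0,2)->E->(0,3)
  grid max=3 at (3,0)
Step 2: ant0:(3,0)->N->(2,0) | ant1:(0,3)->S->(1,3)
  grid max=2 at (3,0)
Step 3: ant0:(2,0)->S->(3,0) | ant1:(1,3)->N->(0,3)
  grid max=3 at (3,0)
Final grid:
  0 0 0 2
  0 0 0 0
  0 0 0 0
  3 0 0 0
  0 0 0 0
Max pheromone 3 at (3,0)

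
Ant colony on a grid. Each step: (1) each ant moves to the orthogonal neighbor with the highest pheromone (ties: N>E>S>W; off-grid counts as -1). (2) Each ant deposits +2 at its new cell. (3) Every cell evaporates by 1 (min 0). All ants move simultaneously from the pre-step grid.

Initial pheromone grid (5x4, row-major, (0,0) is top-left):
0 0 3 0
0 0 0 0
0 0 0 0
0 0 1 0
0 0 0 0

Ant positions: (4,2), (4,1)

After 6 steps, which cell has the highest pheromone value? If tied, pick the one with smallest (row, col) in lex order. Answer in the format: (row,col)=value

Answer: (3,2)=7

Derivation:
Step 1: ant0:(4,2)->N->(3,2) | ant1:(4,1)->N->(3,1)
  grid max=2 at (0,2)
Step 2: ant0:(3,2)->W->(3,1) | ant1:(3,1)->E->(3,2)
  grid max=3 at (3,2)
Step 3: ant0:(3,1)->E->(3,2) | ant1:(3,2)->W->(3,1)
  grid max=4 at (3,2)
Step 4: ant0:(3,2)->W->(3,1) | ant1:(3,1)->E->(3,2)
  grid max=5 at (3,2)
Step 5: ant0:(3,1)->E->(3,2) | ant1:(3,2)->W->(3,1)
  grid max=6 at (3,2)
Step 6: ant0:(3,2)->W->(3,1) | ant1:(3,1)->E->(3,2)
  grid max=7 at (3,2)
Final grid:
  0 0 0 0
  0 0 0 0
  0 0 0 0
  0 6 7 0
  0 0 0 0
Max pheromone 7 at (3,2)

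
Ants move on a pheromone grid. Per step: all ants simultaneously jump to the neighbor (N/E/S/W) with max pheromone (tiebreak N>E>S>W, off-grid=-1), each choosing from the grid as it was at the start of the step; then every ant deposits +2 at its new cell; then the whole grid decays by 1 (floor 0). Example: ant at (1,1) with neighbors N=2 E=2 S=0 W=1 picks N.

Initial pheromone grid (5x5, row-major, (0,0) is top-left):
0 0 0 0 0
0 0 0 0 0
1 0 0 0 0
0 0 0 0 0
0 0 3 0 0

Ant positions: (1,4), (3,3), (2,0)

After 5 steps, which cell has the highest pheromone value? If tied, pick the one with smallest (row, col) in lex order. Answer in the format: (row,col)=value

Answer: (1,3)=4

Derivation:
Step 1: ant0:(1,4)->N->(0,4) | ant1:(3,3)->N->(2,3) | ant2:(2,0)->N->(1,0)
  grid max=2 at (4,2)
Step 2: ant0:(0,4)->S->(1,4) | ant1:(2,3)->N->(1,3) | ant2:(1,0)->N->(0,0)
  grid max=1 at (0,0)
Step 3: ant0:(1,4)->W->(1,3) | ant1:(1,3)->E->(1,4) | ant2:(0,0)->E->(0,1)
  grid max=2 at (1,3)
Step 4: ant0:(1,3)->E->(1,4) | ant1:(1,4)->W->(1,3) | ant2:(0,1)->E->(0,2)
  grid max=3 at (1,3)
Step 5: ant0:(1,4)->W->(1,3) | ant1:(1,3)->E->(1,4) | ant2:(0,2)->E->(0,3)
  grid max=4 at (1,3)
Final grid:
  0 0 0 1 0
  0 0 0 4 4
  0 0 0 0 0
  0 0 0 0 0
  0 0 0 0 0
Max pheromone 4 at (1,3)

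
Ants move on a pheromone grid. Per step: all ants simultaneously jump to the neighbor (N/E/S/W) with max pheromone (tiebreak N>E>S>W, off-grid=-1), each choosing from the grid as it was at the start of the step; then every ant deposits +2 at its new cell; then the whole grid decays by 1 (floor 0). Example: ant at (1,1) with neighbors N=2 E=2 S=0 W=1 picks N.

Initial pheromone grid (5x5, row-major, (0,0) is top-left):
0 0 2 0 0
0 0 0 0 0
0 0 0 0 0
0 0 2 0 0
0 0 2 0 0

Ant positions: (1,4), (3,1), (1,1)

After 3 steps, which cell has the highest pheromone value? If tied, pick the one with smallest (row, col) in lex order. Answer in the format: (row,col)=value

Step 1: ant0:(1,4)->N->(0,4) | ant1:(3,1)->E->(3,2) | ant2:(1,1)->N->(0,1)
  grid max=3 at (3,2)
Step 2: ant0:(0,4)->S->(1,4) | ant1:(3,2)->S->(4,2) | ant2:(0,1)->E->(0,2)
  grid max=2 at (0,2)
Step 3: ant0:(1,4)->N->(0,4) | ant1:(4,2)->N->(3,2) | ant2:(0,2)->E->(0,3)
  grid max=3 at (3,2)
Final grid:
  0 0 1 1 1
  0 0 0 0 0
  0 0 0 0 0
  0 0 3 0 0
  0 0 1 0 0
Max pheromone 3 at (3,2)

Answer: (3,2)=3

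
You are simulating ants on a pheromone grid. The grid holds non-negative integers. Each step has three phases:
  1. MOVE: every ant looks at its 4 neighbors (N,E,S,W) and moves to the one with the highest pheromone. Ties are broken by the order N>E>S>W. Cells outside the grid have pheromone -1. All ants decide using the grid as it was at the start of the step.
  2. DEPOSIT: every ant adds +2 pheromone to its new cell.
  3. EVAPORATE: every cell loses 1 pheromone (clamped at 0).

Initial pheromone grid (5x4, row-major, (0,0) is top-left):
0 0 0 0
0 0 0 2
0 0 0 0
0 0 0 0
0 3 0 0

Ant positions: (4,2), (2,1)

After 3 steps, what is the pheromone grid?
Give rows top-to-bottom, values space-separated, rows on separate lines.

After step 1: ants at (4,1),(1,1)
  0 0 0 0
  0 1 0 1
  0 0 0 0
  0 0 0 0
  0 4 0 0
After step 2: ants at (3,1),(0,1)
  0 1 0 0
  0 0 0 0
  0 0 0 0
  0 1 0 0
  0 3 0 0
After step 3: ants at (4,1),(0,2)
  0 0 1 0
  0 0 0 0
  0 0 0 0
  0 0 0 0
  0 4 0 0

0 0 1 0
0 0 0 0
0 0 0 0
0 0 0 0
0 4 0 0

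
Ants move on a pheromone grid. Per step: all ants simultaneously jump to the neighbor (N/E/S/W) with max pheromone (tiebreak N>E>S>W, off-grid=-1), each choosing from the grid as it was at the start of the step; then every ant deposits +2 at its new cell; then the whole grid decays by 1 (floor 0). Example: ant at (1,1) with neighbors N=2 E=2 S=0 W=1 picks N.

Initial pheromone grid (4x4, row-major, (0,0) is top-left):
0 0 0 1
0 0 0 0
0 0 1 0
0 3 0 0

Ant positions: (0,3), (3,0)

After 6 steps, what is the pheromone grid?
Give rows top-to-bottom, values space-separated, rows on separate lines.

After step 1: ants at (1,3),(3,1)
  0 0 0 0
  0 0 0 1
  0 0 0 0
  0 4 0 0
After step 2: ants at (0,3),(2,1)
  0 0 0 1
  0 0 0 0
  0 1 0 0
  0 3 0 0
After step 3: ants at (1,3),(3,1)
  0 0 0 0
  0 0 0 1
  0 0 0 0
  0 4 0 0
After step 4: ants at (0,3),(2,1)
  0 0 0 1
  0 0 0 0
  0 1 0 0
  0 3 0 0
After step 5: ants at (1,3),(3,1)
  0 0 0 0
  0 0 0 1
  0 0 0 0
  0 4 0 0
After step 6: ants at (0,3),(2,1)
  0 0 0 1
  0 0 0 0
  0 1 0 0
  0 3 0 0

0 0 0 1
0 0 0 0
0 1 0 0
0 3 0 0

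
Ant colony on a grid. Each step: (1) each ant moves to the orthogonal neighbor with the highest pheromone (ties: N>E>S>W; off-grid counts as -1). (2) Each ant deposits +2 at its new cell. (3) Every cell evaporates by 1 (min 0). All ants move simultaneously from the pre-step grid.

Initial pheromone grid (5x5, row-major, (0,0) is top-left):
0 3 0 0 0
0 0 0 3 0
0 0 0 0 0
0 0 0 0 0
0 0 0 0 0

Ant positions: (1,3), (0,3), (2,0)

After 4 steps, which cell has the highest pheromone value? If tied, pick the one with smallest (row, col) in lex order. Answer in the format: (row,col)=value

Answer: (1,3)=7

Derivation:
Step 1: ant0:(1,3)->N->(0,3) | ant1:(0,3)->S->(1,3) | ant2:(2,0)->N->(1,0)
  grid max=4 at (1,3)
Step 2: ant0:(0,3)->S->(1,3) | ant1:(1,3)->N->(0,3) | ant2:(1,0)->N->(0,0)
  grid max=5 at (1,3)
Step 3: ant0:(1,3)->N->(0,3) | ant1:(0,3)->S->(1,3) | ant2:(0,0)->E->(0,1)
  grid max=6 at (1,3)
Step 4: ant0:(0,3)->S->(1,3) | ant1:(1,3)->N->(0,3) | ant2:(0,1)->E->(0,2)
  grid max=7 at (1,3)
Final grid:
  0 1 1 4 0
  0 0 0 7 0
  0 0 0 0 0
  0 0 0 0 0
  0 0 0 0 0
Max pheromone 7 at (1,3)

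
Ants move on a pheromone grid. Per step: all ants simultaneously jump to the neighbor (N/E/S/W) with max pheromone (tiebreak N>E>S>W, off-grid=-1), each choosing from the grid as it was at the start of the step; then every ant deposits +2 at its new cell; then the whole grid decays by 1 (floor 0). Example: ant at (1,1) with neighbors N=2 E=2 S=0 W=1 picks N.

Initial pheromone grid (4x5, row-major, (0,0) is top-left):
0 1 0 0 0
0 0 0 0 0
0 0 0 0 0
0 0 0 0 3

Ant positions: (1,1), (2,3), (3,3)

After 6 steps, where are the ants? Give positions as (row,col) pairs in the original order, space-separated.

Step 1: ant0:(1,1)->N->(0,1) | ant1:(2,3)->N->(1,3) | ant2:(3,3)->E->(3,4)
  grid max=4 at (3,4)
Step 2: ant0:(0,1)->E->(0,2) | ant1:(1,3)->N->(0,3) | ant2:(3,4)->N->(2,4)
  grid max=3 at (3,4)
Step 3: ant0:(0,2)->E->(0,3) | ant1:(0,3)->W->(0,2) | ant2:(2,4)->S->(3,4)
  grid max=4 at (3,4)
Step 4: ant0:(0,3)->W->(0,2) | ant1:(0,2)->E->(0,3) | ant2:(3,4)->N->(2,4)
  grid max=3 at (0,2)
Step 5: ant0:(0,2)->E->(0,3) | ant1:(0,3)->W->(0,2) | ant2:(2,4)->S->(3,4)
  grid max=4 at (0,2)
Step 6: ant0:(0,3)->W->(0,2) | ant1:(0,2)->E->(0,3) | ant2:(3,4)->N->(2,4)
  grid max=5 at (0,2)

(0,2) (0,3) (2,4)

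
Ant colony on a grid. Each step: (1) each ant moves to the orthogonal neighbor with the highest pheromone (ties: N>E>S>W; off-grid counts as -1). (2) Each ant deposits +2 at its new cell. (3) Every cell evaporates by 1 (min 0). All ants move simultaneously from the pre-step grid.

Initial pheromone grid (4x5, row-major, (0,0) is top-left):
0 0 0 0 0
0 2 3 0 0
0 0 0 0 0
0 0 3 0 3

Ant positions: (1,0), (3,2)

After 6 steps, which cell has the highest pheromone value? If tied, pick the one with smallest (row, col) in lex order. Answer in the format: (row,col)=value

Answer: (1,2)=9

Derivation:
Step 1: ant0:(1,0)->E->(1,1) | ant1:(3,2)->N->(2,2)
  grid max=3 at (1,1)
Step 2: ant0:(1,1)->E->(1,2) | ant1:(2,2)->N->(1,2)
  grid max=5 at (1,2)
Step 3: ant0:(1,2)->W->(1,1) | ant1:(1,2)->W->(1,1)
  grid max=5 at (1,1)
Step 4: ant0:(1,1)->E->(1,2) | ant1:(1,1)->E->(1,2)
  grid max=7 at (1,2)
Step 5: ant0:(1,2)->W->(1,1) | ant1:(1,2)->W->(1,1)
  grid max=7 at (1,1)
Step 6: ant0:(1,1)->E->(1,2) | ant1:(1,1)->E->(1,2)
  grid max=9 at (1,2)
Final grid:
  0 0 0 0 0
  0 6 9 0 0
  0 0 0 0 0
  0 0 0 0 0
Max pheromone 9 at (1,2)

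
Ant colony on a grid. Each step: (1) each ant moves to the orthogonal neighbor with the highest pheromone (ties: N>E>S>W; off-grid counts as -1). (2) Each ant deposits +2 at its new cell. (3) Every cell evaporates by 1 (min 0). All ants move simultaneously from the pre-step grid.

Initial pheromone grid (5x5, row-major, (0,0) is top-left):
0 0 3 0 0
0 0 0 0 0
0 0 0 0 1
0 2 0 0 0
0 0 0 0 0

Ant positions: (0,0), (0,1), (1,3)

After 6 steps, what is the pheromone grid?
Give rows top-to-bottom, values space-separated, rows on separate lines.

After step 1: ants at (0,1),(0,2),(0,3)
  0 1 4 1 0
  0 0 0 0 0
  0 0 0 0 0
  0 1 0 0 0
  0 0 0 0 0
After step 2: ants at (0,2),(0,3),(0,2)
  0 0 7 2 0
  0 0 0 0 0
  0 0 0 0 0
  0 0 0 0 0
  0 0 0 0 0
After step 3: ants at (0,3),(0,2),(0,3)
  0 0 8 5 0
  0 0 0 0 0
  0 0 0 0 0
  0 0 0 0 0
  0 0 0 0 0
After step 4: ants at (0,2),(0,3),(0,2)
  0 0 11 6 0
  0 0 0 0 0
  0 0 0 0 0
  0 0 0 0 0
  0 0 0 0 0
After step 5: ants at (0,3),(0,2),(0,3)
  0 0 12 9 0
  0 0 0 0 0
  0 0 0 0 0
  0 0 0 0 0
  0 0 0 0 0
After step 6: ants at (0,2),(0,3),(0,2)
  0 0 15 10 0
  0 0 0 0 0
  0 0 0 0 0
  0 0 0 0 0
  0 0 0 0 0

0 0 15 10 0
0 0 0 0 0
0 0 0 0 0
0 0 0 0 0
0 0 0 0 0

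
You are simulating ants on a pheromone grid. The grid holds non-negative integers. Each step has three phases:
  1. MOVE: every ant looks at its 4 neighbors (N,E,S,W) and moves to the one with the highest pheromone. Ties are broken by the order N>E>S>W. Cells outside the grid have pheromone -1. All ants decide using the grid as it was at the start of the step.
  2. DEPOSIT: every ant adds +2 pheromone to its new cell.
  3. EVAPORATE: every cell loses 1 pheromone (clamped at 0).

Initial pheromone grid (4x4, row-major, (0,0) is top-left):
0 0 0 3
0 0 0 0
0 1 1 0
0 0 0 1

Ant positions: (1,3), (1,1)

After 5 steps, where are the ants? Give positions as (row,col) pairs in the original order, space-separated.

Step 1: ant0:(1,3)->N->(0,3) | ant1:(1,1)->S->(2,1)
  grid max=4 at (0,3)
Step 2: ant0:(0,3)->S->(1,3) | ant1:(2,1)->N->(1,1)
  grid max=3 at (0,3)
Step 3: ant0:(1,3)->N->(0,3) | ant1:(1,1)->S->(2,1)
  grid max=4 at (0,3)
Step 4: ant0:(0,3)->S->(1,3) | ant1:(2,1)->N->(1,1)
  grid max=3 at (0,3)
Step 5: ant0:(1,3)->N->(0,3) | ant1:(1,1)->S->(2,1)
  grid max=4 at (0,3)

(0,3) (2,1)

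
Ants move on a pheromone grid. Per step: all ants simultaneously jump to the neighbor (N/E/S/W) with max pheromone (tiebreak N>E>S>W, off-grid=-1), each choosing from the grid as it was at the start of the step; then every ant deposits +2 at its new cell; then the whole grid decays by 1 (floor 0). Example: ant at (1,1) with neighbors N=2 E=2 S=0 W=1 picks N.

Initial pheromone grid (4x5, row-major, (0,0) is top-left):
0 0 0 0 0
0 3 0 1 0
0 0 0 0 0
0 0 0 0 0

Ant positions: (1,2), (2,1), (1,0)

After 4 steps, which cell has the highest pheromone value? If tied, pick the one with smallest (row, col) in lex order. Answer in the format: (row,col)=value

Answer: (1,1)=11

Derivation:
Step 1: ant0:(1,2)->W->(1,1) | ant1:(2,1)->N->(1,1) | ant2:(1,0)->E->(1,1)
  grid max=8 at (1,1)
Step 2: ant0:(1,1)->N->(0,1) | ant1:(1,1)->N->(0,1) | ant2:(1,1)->N->(0,1)
  grid max=7 at (1,1)
Step 3: ant0:(0,1)->S->(1,1) | ant1:(0,1)->S->(1,1) | ant2:(0,1)->S->(1,1)
  grid max=12 at (1,1)
Step 4: ant0:(1,1)->N->(0,1) | ant1:(1,1)->N->(0,1) | ant2:(1,1)->N->(0,1)
  grid max=11 at (1,1)
Final grid:
  0 9 0 0 0
  0 11 0 0 0
  0 0 0 0 0
  0 0 0 0 0
Max pheromone 11 at (1,1)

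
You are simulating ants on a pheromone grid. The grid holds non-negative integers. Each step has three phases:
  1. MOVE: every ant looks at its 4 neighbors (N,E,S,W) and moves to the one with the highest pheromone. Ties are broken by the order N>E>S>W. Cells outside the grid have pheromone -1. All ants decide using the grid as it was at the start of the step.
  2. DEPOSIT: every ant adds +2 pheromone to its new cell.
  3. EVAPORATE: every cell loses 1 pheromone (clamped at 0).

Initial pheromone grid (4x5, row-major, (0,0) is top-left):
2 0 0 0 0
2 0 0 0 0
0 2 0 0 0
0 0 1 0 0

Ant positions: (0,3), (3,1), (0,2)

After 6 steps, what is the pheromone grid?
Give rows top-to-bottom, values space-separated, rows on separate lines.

After step 1: ants at (0,4),(2,1),(0,3)
  1 0 0 1 1
  1 0 0 0 0
  0 3 0 0 0
  0 0 0 0 0
After step 2: ants at (0,3),(1,1),(0,4)
  0 0 0 2 2
  0 1 0 0 0
  0 2 0 0 0
  0 0 0 0 0
After step 3: ants at (0,4),(2,1),(0,3)
  0 0 0 3 3
  0 0 0 0 0
  0 3 0 0 0
  0 0 0 0 0
After step 4: ants at (0,3),(1,1),(0,4)
  0 0 0 4 4
  0 1 0 0 0
  0 2 0 0 0
  0 0 0 0 0
After step 5: ants at (0,4),(2,1),(0,3)
  0 0 0 5 5
  0 0 0 0 0
  0 3 0 0 0
  0 0 0 0 0
After step 6: ants at (0,3),(1,1),(0,4)
  0 0 0 6 6
  0 1 0 0 0
  0 2 0 0 0
  0 0 0 0 0

0 0 0 6 6
0 1 0 0 0
0 2 0 0 0
0 0 0 0 0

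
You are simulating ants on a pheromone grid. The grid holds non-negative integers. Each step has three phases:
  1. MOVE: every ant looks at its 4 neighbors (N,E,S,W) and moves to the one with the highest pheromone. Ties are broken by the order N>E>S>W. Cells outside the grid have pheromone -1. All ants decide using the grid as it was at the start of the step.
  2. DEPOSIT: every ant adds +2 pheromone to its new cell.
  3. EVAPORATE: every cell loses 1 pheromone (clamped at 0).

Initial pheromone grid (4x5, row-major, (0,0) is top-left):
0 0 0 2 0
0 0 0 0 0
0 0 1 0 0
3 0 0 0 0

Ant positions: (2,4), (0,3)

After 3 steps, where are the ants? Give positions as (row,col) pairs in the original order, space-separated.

Step 1: ant0:(2,4)->N->(1,4) | ant1:(0,3)->E->(0,4)
  grid max=2 at (3,0)
Step 2: ant0:(1,4)->N->(0,4) | ant1:(0,4)->S->(1,4)
  grid max=2 at (0,4)
Step 3: ant0:(0,4)->S->(1,4) | ant1:(1,4)->N->(0,4)
  grid max=3 at (0,4)

(1,4) (0,4)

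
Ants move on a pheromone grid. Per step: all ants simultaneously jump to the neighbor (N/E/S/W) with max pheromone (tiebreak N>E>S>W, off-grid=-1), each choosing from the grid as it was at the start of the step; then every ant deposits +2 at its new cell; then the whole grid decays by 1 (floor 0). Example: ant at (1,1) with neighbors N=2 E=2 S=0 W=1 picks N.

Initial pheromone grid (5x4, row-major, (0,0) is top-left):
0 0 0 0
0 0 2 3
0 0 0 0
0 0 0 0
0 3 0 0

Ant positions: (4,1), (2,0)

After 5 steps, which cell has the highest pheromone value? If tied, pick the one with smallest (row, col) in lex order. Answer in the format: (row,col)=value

Answer: (4,1)=2

Derivation:
Step 1: ant0:(4,1)->N->(3,1) | ant1:(2,0)->N->(1,0)
  grid max=2 at (1,3)
Step 2: ant0:(3,1)->S->(4,1) | ant1:(1,0)->N->(0,0)
  grid max=3 at (4,1)
Step 3: ant0:(4,1)->N->(3,1) | ant1:(0,0)->E->(0,1)
  grid max=2 at (4,1)
Step 4: ant0:(3,1)->S->(4,1) | ant1:(0,1)->E->(0,2)
  grid max=3 at (4,1)
Step 5: ant0:(4,1)->N->(3,1) | ant1:(0,2)->E->(0,3)
  grid max=2 at (4,1)
Final grid:
  0 0 0 1
  0 0 0 0
  0 0 0 0
  0 1 0 0
  0 2 0 0
Max pheromone 2 at (4,1)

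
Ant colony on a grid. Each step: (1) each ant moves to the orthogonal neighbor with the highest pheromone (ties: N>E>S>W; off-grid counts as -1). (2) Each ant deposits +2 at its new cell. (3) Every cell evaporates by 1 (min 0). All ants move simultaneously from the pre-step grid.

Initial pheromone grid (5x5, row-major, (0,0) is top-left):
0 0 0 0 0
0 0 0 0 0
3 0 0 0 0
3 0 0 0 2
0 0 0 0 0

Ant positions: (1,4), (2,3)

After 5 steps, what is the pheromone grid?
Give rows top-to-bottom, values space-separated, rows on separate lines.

After step 1: ants at (0,4),(1,3)
  0 0 0 0 1
  0 0 0 1 0
  2 0 0 0 0
  2 0 0 0 1
  0 0 0 0 0
After step 2: ants at (1,4),(0,3)
  0 0 0 1 0
  0 0 0 0 1
  1 0 0 0 0
  1 0 0 0 0
  0 0 0 0 0
After step 3: ants at (0,4),(0,4)
  0 0 0 0 3
  0 0 0 0 0
  0 0 0 0 0
  0 0 0 0 0
  0 0 0 0 0
After step 4: ants at (1,4),(1,4)
  0 0 0 0 2
  0 0 0 0 3
  0 0 0 0 0
  0 0 0 0 0
  0 0 0 0 0
After step 5: ants at (0,4),(0,4)
  0 0 0 0 5
  0 0 0 0 2
  0 0 0 0 0
  0 0 0 0 0
  0 0 0 0 0

0 0 0 0 5
0 0 0 0 2
0 0 0 0 0
0 0 0 0 0
0 0 0 0 0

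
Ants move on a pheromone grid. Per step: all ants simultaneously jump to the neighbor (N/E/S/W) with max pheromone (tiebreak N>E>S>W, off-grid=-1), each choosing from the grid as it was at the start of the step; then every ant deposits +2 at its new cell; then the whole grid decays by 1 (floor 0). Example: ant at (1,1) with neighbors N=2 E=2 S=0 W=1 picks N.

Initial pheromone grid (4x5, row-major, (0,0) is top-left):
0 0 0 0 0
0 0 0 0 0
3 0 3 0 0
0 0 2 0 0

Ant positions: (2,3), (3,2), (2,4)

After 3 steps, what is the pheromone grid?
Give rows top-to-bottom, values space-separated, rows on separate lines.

After step 1: ants at (2,2),(2,2),(1,4)
  0 0 0 0 0
  0 0 0 0 1
  2 0 6 0 0
  0 0 1 0 0
After step 2: ants at (3,2),(3,2),(0,4)
  0 0 0 0 1
  0 0 0 0 0
  1 0 5 0 0
  0 0 4 0 0
After step 3: ants at (2,2),(2,2),(1,4)
  0 0 0 0 0
  0 0 0 0 1
  0 0 8 0 0
  0 0 3 0 0

0 0 0 0 0
0 0 0 0 1
0 0 8 0 0
0 0 3 0 0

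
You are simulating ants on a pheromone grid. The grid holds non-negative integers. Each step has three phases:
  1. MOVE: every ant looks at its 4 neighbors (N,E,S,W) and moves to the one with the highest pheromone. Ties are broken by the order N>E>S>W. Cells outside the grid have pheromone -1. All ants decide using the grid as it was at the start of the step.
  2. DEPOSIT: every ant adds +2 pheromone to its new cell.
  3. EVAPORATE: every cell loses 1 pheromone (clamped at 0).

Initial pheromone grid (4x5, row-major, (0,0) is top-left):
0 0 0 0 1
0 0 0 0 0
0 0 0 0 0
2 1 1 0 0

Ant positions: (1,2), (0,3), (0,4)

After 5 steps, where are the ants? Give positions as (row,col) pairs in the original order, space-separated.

Step 1: ant0:(1,2)->N->(0,2) | ant1:(0,3)->E->(0,4) | ant2:(0,4)->S->(1,4)
  grid max=2 at (0,4)
Step 2: ant0:(0,2)->E->(0,3) | ant1:(0,4)->S->(1,4) | ant2:(1,4)->N->(0,4)
  grid max=3 at (0,4)
Step 3: ant0:(0,3)->E->(0,4) | ant1:(1,4)->N->(0,4) | ant2:(0,4)->S->(1,4)
  grid max=6 at (0,4)
Step 4: ant0:(0,4)->S->(1,4) | ant1:(0,4)->S->(1,4) | ant2:(1,4)->N->(0,4)
  grid max=7 at (0,4)
Step 5: ant0:(1,4)->N->(0,4) | ant1:(1,4)->N->(0,4) | ant2:(0,4)->S->(1,4)
  grid max=10 at (0,4)

(0,4) (0,4) (1,4)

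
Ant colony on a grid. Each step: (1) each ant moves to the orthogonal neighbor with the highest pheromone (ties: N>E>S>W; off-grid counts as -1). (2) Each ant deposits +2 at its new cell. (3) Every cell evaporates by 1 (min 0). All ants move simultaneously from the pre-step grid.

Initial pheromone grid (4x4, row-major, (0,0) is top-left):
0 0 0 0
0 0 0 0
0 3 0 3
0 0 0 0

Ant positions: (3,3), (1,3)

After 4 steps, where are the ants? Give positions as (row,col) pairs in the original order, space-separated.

Step 1: ant0:(3,3)->N->(2,3) | ant1:(1,3)->S->(2,3)
  grid max=6 at (2,3)
Step 2: ant0:(2,3)->N->(1,3) | ant1:(2,3)->N->(1,3)
  grid max=5 at (2,3)
Step 3: ant0:(1,3)->S->(2,3) | ant1:(1,3)->S->(2,3)
  grid max=8 at (2,3)
Step 4: ant0:(2,3)->N->(1,3) | ant1:(2,3)->N->(1,3)
  grid max=7 at (2,3)

(1,3) (1,3)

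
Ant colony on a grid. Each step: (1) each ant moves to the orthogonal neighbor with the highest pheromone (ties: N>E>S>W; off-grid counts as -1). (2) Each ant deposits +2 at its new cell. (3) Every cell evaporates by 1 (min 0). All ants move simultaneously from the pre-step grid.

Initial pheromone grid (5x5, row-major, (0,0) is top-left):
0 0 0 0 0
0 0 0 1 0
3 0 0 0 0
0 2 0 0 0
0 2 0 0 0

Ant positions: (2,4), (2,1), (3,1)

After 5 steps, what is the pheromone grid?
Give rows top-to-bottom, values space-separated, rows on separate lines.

After step 1: ants at (1,4),(2,0),(4,1)
  0 0 0 0 0
  0 0 0 0 1
  4 0 0 0 0
  0 1 0 0 0
  0 3 0 0 0
After step 2: ants at (0,4),(1,0),(3,1)
  0 0 0 0 1
  1 0 0 0 0
  3 0 0 0 0
  0 2 0 0 0
  0 2 0 0 0
After step 3: ants at (1,4),(2,0),(4,1)
  0 0 0 0 0
  0 0 0 0 1
  4 0 0 0 0
  0 1 0 0 0
  0 3 0 0 0
After step 4: ants at (0,4),(1,0),(3,1)
  0 0 0 0 1
  1 0 0 0 0
  3 0 0 0 0
  0 2 0 0 0
  0 2 0 0 0
After step 5: ants at (1,4),(2,0),(4,1)
  0 0 0 0 0
  0 0 0 0 1
  4 0 0 0 0
  0 1 0 0 0
  0 3 0 0 0

0 0 0 0 0
0 0 0 0 1
4 0 0 0 0
0 1 0 0 0
0 3 0 0 0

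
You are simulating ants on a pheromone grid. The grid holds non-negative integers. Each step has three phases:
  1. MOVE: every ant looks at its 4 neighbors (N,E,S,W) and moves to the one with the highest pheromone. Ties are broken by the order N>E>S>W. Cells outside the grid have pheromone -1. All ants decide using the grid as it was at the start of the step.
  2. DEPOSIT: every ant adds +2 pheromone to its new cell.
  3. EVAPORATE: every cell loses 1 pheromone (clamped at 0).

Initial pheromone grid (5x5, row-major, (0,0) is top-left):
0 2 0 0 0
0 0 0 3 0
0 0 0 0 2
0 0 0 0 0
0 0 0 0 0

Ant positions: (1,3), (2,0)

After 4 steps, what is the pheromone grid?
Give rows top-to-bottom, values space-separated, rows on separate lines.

After step 1: ants at (0,3),(1,0)
  0 1 0 1 0
  1 0 0 2 0
  0 0 0 0 1
  0 0 0 0 0
  0 0 0 0 0
After step 2: ants at (1,3),(0,0)
  1 0 0 0 0
  0 0 0 3 0
  0 0 0 0 0
  0 0 0 0 0
  0 0 0 0 0
After step 3: ants at (0,3),(0,1)
  0 1 0 1 0
  0 0 0 2 0
  0 0 0 0 0
  0 0 0 0 0
  0 0 0 0 0
After step 4: ants at (1,3),(0,2)
  0 0 1 0 0
  0 0 0 3 0
  0 0 0 0 0
  0 0 0 0 0
  0 0 0 0 0

0 0 1 0 0
0 0 0 3 0
0 0 0 0 0
0 0 0 0 0
0 0 0 0 0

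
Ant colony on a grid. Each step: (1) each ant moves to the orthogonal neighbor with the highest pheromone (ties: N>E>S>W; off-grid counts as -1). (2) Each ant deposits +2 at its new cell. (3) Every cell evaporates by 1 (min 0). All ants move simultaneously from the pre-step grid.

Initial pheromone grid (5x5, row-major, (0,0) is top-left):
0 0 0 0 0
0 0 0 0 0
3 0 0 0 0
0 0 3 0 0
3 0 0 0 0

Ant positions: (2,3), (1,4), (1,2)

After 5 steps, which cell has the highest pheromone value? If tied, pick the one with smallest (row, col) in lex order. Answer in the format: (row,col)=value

Answer: (0,4)=9

Derivation:
Step 1: ant0:(2,3)->N->(1,3) | ant1:(1,4)->N->(0,4) | ant2:(1,2)->N->(0,2)
  grid max=2 at (2,0)
Step 2: ant0:(1,3)->N->(0,3) | ant1:(0,4)->S->(1,4) | ant2:(0,2)->E->(0,3)
  grid max=3 at (0,3)
Step 3: ant0:(0,3)->E->(0,4) | ant1:(1,4)->N->(0,4) | ant2:(0,3)->E->(0,4)
  grid max=5 at (0,4)
Step 4: ant0:(0,4)->W->(0,3) | ant1:(0,4)->W->(0,3) | ant2:(0,4)->W->(0,3)
  grid max=7 at (0,3)
Step 5: ant0:(0,3)->E->(0,4) | ant1:(0,3)->E->(0,4) | ant2:(0,3)->E->(0,4)
  grid max=9 at (0,4)
Final grid:
  0 0 0 6 9
  0 0 0 0 0
  0 0 0 0 0
  0 0 0 0 0
  0 0 0 0 0
Max pheromone 9 at (0,4)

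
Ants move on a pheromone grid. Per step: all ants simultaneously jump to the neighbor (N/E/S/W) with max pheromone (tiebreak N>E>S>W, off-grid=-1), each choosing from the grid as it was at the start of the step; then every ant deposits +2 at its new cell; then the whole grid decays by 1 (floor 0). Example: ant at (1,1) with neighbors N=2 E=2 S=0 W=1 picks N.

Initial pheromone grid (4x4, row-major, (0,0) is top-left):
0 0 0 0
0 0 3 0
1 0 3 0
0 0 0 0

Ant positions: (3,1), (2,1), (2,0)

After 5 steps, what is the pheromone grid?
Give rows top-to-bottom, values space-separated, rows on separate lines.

After step 1: ants at (2,1),(2,2),(1,0)
  0 0 0 0
  1 0 2 0
  0 1 4 0
  0 0 0 0
After step 2: ants at (2,2),(1,2),(0,0)
  1 0 0 0
  0 0 3 0
  0 0 5 0
  0 0 0 0
After step 3: ants at (1,2),(2,2),(0,1)
  0 1 0 0
  0 0 4 0
  0 0 6 0
  0 0 0 0
After step 4: ants at (2,2),(1,2),(0,2)
  0 0 1 0
  0 0 5 0
  0 0 7 0
  0 0 0 0
After step 5: ants at (1,2),(2,2),(1,2)
  0 0 0 0
  0 0 8 0
  0 0 8 0
  0 0 0 0

0 0 0 0
0 0 8 0
0 0 8 0
0 0 0 0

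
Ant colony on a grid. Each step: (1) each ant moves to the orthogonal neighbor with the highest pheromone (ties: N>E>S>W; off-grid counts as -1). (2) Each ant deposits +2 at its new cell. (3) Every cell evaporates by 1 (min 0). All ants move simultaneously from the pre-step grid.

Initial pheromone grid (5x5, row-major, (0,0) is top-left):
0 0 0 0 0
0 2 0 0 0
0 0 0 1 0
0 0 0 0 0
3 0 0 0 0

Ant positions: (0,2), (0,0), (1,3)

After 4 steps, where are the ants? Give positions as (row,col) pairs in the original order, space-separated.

Step 1: ant0:(0,2)->E->(0,3) | ant1:(0,0)->E->(0,1) | ant2:(1,3)->S->(2,3)
  grid max=2 at (2,3)
Step 2: ant0:(0,3)->E->(0,4) | ant1:(0,1)->S->(1,1) | ant2:(2,3)->N->(1,3)
  grid max=2 at (1,1)
Step 3: ant0:(0,4)->S->(1,4) | ant1:(1,1)->N->(0,1) | ant2:(1,3)->S->(2,3)
  grid max=2 at (2,3)
Step 4: ant0:(1,4)->N->(0,4) | ant1:(0,1)->S->(1,1) | ant2:(2,3)->N->(1,3)
  grid max=2 at (1,1)

(0,4) (1,1) (1,3)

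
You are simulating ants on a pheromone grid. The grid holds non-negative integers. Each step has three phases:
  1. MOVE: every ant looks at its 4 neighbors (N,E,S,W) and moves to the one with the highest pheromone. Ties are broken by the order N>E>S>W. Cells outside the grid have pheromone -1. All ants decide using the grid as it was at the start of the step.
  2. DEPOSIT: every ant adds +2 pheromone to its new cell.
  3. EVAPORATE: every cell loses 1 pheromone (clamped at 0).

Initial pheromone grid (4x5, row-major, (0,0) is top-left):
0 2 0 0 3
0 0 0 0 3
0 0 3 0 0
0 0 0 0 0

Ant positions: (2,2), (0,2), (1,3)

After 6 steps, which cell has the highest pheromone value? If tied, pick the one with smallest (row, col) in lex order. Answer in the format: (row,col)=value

Answer: (0,4)=3

Derivation:
Step 1: ant0:(2,2)->N->(1,2) | ant1:(0,2)->W->(0,1) | ant2:(1,3)->E->(1,4)
  grid max=4 at (1,4)
Step 2: ant0:(1,2)->S->(2,2) | ant1:(0,1)->E->(0,2) | ant2:(1,4)->N->(0,4)
  grid max=3 at (0,4)
Step 3: ant0:(2,2)->N->(1,2) | ant1:(0,2)->W->(0,1) | ant2:(0,4)->S->(1,4)
  grid max=4 at (1,4)
Step 4: ant0:(1,2)->S->(2,2) | ant1:(0,1)->E->(0,2) | ant2:(1,4)->N->(0,4)
  grid max=3 at (0,4)
Step 5: ant0:(2,2)->N->(1,2) | ant1:(0,2)->W->(0,1) | ant2:(0,4)->S->(1,4)
  grid max=4 at (1,4)
Step 6: ant0:(1,2)->S->(2,2) | ant1:(0,1)->E->(0,2) | ant2:(1,4)->N->(0,4)
  grid max=3 at (0,4)
Final grid:
  0 2 1 0 3
  0 0 0 0 3
  0 0 3 0 0
  0 0 0 0 0
Max pheromone 3 at (0,4)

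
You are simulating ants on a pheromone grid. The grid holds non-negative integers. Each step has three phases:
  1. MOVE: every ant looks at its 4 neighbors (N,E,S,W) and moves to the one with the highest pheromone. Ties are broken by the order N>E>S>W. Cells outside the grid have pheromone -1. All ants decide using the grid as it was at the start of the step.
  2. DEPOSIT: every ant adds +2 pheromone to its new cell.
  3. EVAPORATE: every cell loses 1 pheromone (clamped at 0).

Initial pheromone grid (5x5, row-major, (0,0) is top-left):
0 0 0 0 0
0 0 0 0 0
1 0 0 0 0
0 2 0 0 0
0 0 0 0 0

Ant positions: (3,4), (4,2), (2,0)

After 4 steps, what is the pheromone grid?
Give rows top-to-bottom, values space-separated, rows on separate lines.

After step 1: ants at (2,4),(3,2),(1,0)
  0 0 0 0 0
  1 0 0 0 0
  0 0 0 0 1
  0 1 1 0 0
  0 0 0 0 0
After step 2: ants at (1,4),(3,1),(0,0)
  1 0 0 0 0
  0 0 0 0 1
  0 0 0 0 0
  0 2 0 0 0
  0 0 0 0 0
After step 3: ants at (0,4),(2,1),(0,1)
  0 1 0 0 1
  0 0 0 0 0
  0 1 0 0 0
  0 1 0 0 0
  0 0 0 0 0
After step 4: ants at (1,4),(3,1),(0,2)
  0 0 1 0 0
  0 0 0 0 1
  0 0 0 0 0
  0 2 0 0 0
  0 0 0 0 0

0 0 1 0 0
0 0 0 0 1
0 0 0 0 0
0 2 0 0 0
0 0 0 0 0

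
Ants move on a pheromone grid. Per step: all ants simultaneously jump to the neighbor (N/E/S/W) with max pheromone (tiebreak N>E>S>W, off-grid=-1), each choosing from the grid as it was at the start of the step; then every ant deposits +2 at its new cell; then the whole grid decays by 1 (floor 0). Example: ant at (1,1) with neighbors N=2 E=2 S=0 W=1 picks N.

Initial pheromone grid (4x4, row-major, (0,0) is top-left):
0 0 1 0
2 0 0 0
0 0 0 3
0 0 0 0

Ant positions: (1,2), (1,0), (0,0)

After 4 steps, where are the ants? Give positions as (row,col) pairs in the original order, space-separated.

Step 1: ant0:(1,2)->N->(0,2) | ant1:(1,0)->N->(0,0) | ant2:(0,0)->S->(1,0)
  grid max=3 at (1,0)
Step 2: ant0:(0,2)->E->(0,3) | ant1:(0,0)->S->(1,0) | ant2:(1,0)->N->(0,0)
  grid max=4 at (1,0)
Step 3: ant0:(0,3)->W->(0,2) | ant1:(1,0)->N->(0,0) | ant2:(0,0)->S->(1,0)
  grid max=5 at (1,0)
Step 4: ant0:(0,2)->E->(0,3) | ant1:(0,0)->S->(1,0) | ant2:(1,0)->N->(0,0)
  grid max=6 at (1,0)

(0,3) (1,0) (0,0)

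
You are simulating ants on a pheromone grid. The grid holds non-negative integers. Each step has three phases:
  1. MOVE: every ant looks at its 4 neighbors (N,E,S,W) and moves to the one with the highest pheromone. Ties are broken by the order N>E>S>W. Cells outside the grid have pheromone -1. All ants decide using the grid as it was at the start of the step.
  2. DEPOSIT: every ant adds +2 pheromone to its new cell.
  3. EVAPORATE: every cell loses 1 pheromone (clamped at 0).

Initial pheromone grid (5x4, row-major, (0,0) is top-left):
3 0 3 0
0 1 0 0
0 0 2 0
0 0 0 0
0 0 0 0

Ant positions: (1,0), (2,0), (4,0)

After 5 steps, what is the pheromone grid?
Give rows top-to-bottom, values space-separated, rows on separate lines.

After step 1: ants at (0,0),(1,0),(3,0)
  4 0 2 0
  1 0 0 0
  0 0 1 0
  1 0 0 0
  0 0 0 0
After step 2: ants at (1,0),(0,0),(2,0)
  5 0 1 0
  2 0 0 0
  1 0 0 0
  0 0 0 0
  0 0 0 0
After step 3: ants at (0,0),(1,0),(1,0)
  6 0 0 0
  5 0 0 0
  0 0 0 0
  0 0 0 0
  0 0 0 0
After step 4: ants at (1,0),(0,0),(0,0)
  9 0 0 0
  6 0 0 0
  0 0 0 0
  0 0 0 0
  0 0 0 0
After step 5: ants at (0,0),(1,0),(1,0)
  10 0 0 0
  9 0 0 0
  0 0 0 0
  0 0 0 0
  0 0 0 0

10 0 0 0
9 0 0 0
0 0 0 0
0 0 0 0
0 0 0 0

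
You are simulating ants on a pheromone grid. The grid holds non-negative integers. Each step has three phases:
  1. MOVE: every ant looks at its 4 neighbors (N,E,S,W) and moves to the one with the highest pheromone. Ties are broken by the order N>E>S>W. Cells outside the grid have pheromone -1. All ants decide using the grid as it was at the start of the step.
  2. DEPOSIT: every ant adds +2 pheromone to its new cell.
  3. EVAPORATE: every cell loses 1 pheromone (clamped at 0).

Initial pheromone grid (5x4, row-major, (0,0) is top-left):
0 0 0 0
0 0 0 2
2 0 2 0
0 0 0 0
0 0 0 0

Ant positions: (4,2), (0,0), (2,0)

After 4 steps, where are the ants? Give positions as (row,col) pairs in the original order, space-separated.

Step 1: ant0:(4,2)->N->(3,2) | ant1:(0,0)->E->(0,1) | ant2:(2,0)->N->(1,0)
  grid max=1 at (0,1)
Step 2: ant0:(3,2)->N->(2,2) | ant1:(0,1)->E->(0,2) | ant2:(1,0)->S->(2,0)
  grid max=2 at (2,0)
Step 3: ant0:(2,2)->N->(1,2) | ant1:(0,2)->E->(0,3) | ant2:(2,0)->N->(1,0)
  grid max=1 at (0,3)
Step 4: ant0:(1,2)->S->(2,2) | ant1:(0,3)->S->(1,3) | ant2:(1,0)->S->(2,0)
  grid max=2 at (2,0)

(2,2) (1,3) (2,0)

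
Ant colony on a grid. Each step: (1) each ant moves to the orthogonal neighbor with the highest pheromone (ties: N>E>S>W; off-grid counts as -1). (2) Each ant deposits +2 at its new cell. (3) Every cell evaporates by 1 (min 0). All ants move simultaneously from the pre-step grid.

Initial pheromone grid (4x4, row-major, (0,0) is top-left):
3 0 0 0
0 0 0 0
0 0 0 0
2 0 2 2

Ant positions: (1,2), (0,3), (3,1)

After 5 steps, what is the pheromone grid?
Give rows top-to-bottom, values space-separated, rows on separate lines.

After step 1: ants at (0,2),(1,3),(3,2)
  2 0 1 0
  0 0 0 1
  0 0 0 0
  1 0 3 1
After step 2: ants at (0,3),(0,3),(3,3)
  1 0 0 3
  0 0 0 0
  0 0 0 0
  0 0 2 2
After step 3: ants at (1,3),(1,3),(3,2)
  0 0 0 2
  0 0 0 3
  0 0 0 0
  0 0 3 1
After step 4: ants at (0,3),(0,3),(3,3)
  0 0 0 5
  0 0 0 2
  0 0 0 0
  0 0 2 2
After step 5: ants at (1,3),(1,3),(3,2)
  0 0 0 4
  0 0 0 5
  0 0 0 0
  0 0 3 1

0 0 0 4
0 0 0 5
0 0 0 0
0 0 3 1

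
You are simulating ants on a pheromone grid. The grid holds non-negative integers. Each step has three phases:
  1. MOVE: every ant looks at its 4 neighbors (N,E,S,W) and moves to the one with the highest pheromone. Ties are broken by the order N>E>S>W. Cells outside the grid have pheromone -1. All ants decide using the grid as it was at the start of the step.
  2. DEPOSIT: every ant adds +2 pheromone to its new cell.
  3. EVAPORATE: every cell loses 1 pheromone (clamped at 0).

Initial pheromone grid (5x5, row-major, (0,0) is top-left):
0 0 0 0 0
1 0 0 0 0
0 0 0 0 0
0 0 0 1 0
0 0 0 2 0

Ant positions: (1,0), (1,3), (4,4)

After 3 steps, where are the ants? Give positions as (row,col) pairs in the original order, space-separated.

Step 1: ant0:(1,0)->N->(0,0) | ant1:(1,3)->N->(0,3) | ant2:(4,4)->W->(4,3)
  grid max=3 at (4,3)
Step 2: ant0:(0,0)->E->(0,1) | ant1:(0,3)->E->(0,4) | ant2:(4,3)->N->(3,3)
  grid max=2 at (4,3)
Step 3: ant0:(0,1)->E->(0,2) | ant1:(0,4)->S->(1,4) | ant2:(3,3)->S->(4,3)
  grid max=3 at (4,3)

(0,2) (1,4) (4,3)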